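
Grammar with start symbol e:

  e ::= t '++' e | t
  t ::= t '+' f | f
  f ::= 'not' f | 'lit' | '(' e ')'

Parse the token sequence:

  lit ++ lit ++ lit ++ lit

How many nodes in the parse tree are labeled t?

4

[e [t [f lit]] ++ [e [t [f lit]] ++ [e [t [f lit]] ++ [e [t [f lit]]]]]]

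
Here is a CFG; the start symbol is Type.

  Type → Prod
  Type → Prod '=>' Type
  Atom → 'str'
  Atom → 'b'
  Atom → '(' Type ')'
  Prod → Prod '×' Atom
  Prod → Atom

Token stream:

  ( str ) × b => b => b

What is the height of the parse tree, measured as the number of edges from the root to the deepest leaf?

[Type [Prod [Prod [Atom ( [Type [Prod [Atom str]]] )]] × [Atom b]] => [Type [Prod [Atom b]] => [Type [Prod [Atom b]]]]]

7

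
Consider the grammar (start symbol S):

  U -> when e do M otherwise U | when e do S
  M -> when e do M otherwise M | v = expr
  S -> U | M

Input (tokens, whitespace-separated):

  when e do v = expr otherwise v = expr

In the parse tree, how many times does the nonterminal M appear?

3

[S [M when e do [M v = expr] otherwise [M v = expr]]]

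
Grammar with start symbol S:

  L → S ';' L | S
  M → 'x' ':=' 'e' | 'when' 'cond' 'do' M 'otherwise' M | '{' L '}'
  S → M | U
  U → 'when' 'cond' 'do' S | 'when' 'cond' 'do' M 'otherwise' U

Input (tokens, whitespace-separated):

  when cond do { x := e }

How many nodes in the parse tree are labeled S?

3

[S [U when cond do [S [M { [L [S [M x := e]]] }]]]]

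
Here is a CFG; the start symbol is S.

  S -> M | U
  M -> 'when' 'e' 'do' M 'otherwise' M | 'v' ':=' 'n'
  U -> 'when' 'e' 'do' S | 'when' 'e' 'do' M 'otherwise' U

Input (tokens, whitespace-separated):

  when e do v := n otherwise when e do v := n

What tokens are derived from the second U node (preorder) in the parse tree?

when e do v := n

[S [U when e do [M v := n] otherwise [U when e do [S [M v := n]]]]]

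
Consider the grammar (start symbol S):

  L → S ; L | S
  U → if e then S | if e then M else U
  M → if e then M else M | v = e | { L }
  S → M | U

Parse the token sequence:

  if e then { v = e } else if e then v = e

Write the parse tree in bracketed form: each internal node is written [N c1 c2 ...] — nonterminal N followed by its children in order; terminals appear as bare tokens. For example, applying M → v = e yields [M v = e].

[S [U if e then [M { [L [S [M v = e]]] }] else [U if e then [S [M v = e]]]]]

S
U
if e then M else U
if e then { L } else U
if e then { S } else U
if e then { M } else U
if e then { v = e } else U
if e then { v = e } else if e then S
if e then { v = e } else if e then M
if e then { v = e } else if e then v = e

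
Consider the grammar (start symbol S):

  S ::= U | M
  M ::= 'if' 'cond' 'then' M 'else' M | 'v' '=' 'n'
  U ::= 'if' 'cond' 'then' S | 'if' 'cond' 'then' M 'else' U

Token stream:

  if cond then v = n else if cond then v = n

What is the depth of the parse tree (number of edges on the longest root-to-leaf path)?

5

[S [U if cond then [M v = n] else [U if cond then [S [M v = n]]]]]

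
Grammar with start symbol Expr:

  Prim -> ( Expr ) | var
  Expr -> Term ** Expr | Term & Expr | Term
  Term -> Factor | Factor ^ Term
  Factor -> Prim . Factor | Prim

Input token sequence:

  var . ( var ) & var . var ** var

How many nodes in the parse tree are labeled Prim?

6

[Expr [Term [Factor [Prim var] . [Factor [Prim ( [Expr [Term [Factor [Prim var]]]] )]]]] & [Expr [Term [Factor [Prim var] . [Factor [Prim var]]]] ** [Expr [Term [Factor [Prim var]]]]]]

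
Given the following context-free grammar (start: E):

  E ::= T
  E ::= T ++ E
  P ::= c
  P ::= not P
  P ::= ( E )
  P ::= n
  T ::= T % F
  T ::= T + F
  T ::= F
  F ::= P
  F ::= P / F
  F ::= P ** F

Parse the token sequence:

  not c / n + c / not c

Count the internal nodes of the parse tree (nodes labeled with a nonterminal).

13

[E [T [T [F [P not [P c]] / [F [P n]]]] + [F [P c] / [F [P not [P c]]]]]]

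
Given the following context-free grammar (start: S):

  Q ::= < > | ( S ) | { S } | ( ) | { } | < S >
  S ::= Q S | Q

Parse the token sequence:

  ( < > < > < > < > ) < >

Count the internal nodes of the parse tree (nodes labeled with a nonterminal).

[S [Q ( [S [Q < >] [S [Q < >] [S [Q < >] [S [Q < >]]]]] )] [S [Q < >]]]

12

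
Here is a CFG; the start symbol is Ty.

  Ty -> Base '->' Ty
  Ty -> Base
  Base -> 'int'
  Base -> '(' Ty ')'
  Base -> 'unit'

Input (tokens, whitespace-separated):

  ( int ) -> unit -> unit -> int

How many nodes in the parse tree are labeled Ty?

5

[Ty [Base ( [Ty [Base int]] )] -> [Ty [Base unit] -> [Ty [Base unit] -> [Ty [Base int]]]]]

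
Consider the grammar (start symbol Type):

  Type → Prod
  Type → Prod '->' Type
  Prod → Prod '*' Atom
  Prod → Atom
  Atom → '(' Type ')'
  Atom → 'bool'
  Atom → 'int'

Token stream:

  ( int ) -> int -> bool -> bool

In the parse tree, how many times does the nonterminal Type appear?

[Type [Prod [Atom ( [Type [Prod [Atom int]]] )]] -> [Type [Prod [Atom int]] -> [Type [Prod [Atom bool]] -> [Type [Prod [Atom bool]]]]]]

5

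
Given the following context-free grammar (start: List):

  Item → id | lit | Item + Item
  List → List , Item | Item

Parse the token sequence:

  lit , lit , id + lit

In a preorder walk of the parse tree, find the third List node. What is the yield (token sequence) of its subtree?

[List [List [List [Item lit]] , [Item lit]] , [Item [Item id] + [Item lit]]]

lit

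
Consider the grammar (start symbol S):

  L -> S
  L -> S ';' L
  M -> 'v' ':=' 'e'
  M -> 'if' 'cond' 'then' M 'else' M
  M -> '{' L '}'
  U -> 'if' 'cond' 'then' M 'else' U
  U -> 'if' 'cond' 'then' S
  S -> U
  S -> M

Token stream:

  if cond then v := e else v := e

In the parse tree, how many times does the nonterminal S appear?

[S [M if cond then [M v := e] else [M v := e]]]

1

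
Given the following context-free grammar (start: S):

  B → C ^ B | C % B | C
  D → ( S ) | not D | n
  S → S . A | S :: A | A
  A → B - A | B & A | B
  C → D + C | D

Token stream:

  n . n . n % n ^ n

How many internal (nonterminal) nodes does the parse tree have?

21

[S [S [S [A [B [C [D n]]]]] . [A [B [C [D n]]]]] . [A [B [C [D n]] % [B [C [D n]] ^ [B [C [D n]]]]]]]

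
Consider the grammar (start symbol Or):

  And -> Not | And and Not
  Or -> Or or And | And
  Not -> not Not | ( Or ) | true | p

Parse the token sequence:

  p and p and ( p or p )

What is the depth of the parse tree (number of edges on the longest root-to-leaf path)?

7

[Or [And [And [And [Not p]] and [Not p]] and [Not ( [Or [Or [And [Not p]]] or [And [Not p]]] )]]]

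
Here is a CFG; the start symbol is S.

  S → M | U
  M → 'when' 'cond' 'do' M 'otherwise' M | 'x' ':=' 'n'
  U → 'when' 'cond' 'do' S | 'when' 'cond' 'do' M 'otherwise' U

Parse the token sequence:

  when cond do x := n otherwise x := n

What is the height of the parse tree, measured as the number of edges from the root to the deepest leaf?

3

[S [M when cond do [M x := n] otherwise [M x := n]]]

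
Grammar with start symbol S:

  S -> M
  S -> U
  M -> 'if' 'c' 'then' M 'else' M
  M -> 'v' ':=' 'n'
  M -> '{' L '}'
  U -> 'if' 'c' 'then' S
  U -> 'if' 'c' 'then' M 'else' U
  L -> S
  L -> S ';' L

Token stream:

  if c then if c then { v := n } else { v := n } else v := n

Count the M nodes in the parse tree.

7

[S [M if c then [M if c then [M { [L [S [M v := n]]] }] else [M { [L [S [M v := n]]] }]] else [M v := n]]]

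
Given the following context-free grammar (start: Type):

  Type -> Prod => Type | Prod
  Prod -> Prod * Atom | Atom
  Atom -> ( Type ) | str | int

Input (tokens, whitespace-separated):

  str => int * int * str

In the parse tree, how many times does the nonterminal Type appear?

[Type [Prod [Atom str]] => [Type [Prod [Prod [Prod [Atom int]] * [Atom int]] * [Atom str]]]]

2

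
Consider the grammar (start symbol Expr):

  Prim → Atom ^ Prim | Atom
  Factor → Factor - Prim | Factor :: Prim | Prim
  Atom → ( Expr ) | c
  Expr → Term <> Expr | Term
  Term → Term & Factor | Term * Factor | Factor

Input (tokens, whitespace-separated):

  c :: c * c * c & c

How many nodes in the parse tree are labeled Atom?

5

[Expr [Term [Term [Term [Term [Factor [Factor [Prim [Atom c]]] :: [Prim [Atom c]]]] * [Factor [Prim [Atom c]]]] * [Factor [Prim [Atom c]]]] & [Factor [Prim [Atom c]]]]]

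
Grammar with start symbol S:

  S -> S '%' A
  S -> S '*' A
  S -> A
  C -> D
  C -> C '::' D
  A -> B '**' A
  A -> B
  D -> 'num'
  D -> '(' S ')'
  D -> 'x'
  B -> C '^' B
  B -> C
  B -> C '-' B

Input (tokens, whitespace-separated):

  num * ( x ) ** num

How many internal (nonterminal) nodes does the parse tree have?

19

[S [S [A [B [C [D num]]]]] * [A [B [C [D ( [S [A [B [C [D x]]]]] )]]] ** [A [B [C [D num]]]]]]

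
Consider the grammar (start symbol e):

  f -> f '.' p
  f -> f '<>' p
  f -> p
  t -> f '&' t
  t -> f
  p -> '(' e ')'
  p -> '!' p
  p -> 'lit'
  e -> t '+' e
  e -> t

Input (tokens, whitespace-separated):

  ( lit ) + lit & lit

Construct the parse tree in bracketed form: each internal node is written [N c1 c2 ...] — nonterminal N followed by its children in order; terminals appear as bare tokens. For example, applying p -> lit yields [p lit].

e
t + e
f + e
p + e
( e ) + e
( t ) + e
( f ) + e
( p ) + e
( lit ) + e
( lit ) + t
( lit ) + f & t
( lit ) + p & t
( lit ) + lit & t
( lit ) + lit & f
( lit ) + lit & p
( lit ) + lit & lit

[e [t [f [p ( [e [t [f [p lit]]]] )]]] + [e [t [f [p lit]] & [t [f [p lit]]]]]]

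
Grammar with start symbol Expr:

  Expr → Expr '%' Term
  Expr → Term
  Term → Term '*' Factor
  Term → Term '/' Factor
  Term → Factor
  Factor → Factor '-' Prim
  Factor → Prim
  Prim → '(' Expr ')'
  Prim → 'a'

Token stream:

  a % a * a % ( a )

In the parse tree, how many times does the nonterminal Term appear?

[Expr [Expr [Expr [Term [Factor [Prim a]]]] % [Term [Term [Factor [Prim a]]] * [Factor [Prim a]]]] % [Term [Factor [Prim ( [Expr [Term [Factor [Prim a]]]] )]]]]

5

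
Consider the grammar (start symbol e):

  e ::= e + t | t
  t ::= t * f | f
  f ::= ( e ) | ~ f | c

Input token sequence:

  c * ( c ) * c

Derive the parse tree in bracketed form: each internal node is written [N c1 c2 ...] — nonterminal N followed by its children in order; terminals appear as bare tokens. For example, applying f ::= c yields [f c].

e
t
t * f
t * f * f
f * f * f
c * f * f
c * ( e ) * f
c * ( t ) * f
c * ( f ) * f
c * ( c ) * f
c * ( c ) * c

[e [t [t [t [f c]] * [f ( [e [t [f c]]] )]] * [f c]]]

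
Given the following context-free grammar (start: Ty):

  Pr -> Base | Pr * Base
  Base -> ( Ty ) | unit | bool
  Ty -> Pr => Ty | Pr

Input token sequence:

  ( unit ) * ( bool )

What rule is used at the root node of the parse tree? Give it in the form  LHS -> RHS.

[Ty [Pr [Pr [Base ( [Ty [Pr [Base unit]]] )]] * [Base ( [Ty [Pr [Base bool]]] )]]]

Ty -> Pr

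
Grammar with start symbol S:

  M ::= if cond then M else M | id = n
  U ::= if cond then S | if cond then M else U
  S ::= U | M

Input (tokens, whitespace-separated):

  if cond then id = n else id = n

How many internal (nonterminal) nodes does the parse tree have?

4

[S [M if cond then [M id = n] else [M id = n]]]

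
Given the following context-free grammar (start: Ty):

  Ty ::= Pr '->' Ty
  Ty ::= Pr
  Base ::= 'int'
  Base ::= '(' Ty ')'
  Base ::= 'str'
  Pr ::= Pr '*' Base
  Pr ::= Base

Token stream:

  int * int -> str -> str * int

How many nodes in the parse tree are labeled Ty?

[Ty [Pr [Pr [Base int]] * [Base int]] -> [Ty [Pr [Base str]] -> [Ty [Pr [Pr [Base str]] * [Base int]]]]]

3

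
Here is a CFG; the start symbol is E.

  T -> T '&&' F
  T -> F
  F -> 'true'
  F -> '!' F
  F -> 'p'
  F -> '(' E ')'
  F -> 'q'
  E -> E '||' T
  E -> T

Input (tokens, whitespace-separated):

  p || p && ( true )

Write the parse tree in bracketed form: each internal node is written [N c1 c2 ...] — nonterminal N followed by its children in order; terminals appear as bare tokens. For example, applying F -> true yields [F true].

E
E || T
T || T
F || T
p || T
p || T && F
p || F && F
p || p && F
p || p && ( E )
p || p && ( T )
p || p && ( F )
p || p && ( true )

[E [E [T [F p]]] || [T [T [F p]] && [F ( [E [T [F true]]] )]]]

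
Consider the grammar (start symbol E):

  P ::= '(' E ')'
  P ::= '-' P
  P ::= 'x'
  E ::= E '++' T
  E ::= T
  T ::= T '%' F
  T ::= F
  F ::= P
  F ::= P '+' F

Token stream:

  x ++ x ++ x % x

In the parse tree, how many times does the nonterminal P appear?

[E [E [E [T [F [P x]]]] ++ [T [F [P x]]]] ++ [T [T [F [P x]]] % [F [P x]]]]

4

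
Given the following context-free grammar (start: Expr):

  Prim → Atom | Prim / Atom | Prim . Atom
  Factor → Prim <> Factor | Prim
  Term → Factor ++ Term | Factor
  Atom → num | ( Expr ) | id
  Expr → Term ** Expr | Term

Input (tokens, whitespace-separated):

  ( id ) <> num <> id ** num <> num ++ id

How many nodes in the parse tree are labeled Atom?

[Expr [Term [Factor [Prim [Atom ( [Expr [Term [Factor [Prim [Atom id]]]]] )]] <> [Factor [Prim [Atom num]] <> [Factor [Prim [Atom id]]]]]] ** [Expr [Term [Factor [Prim [Atom num]] <> [Factor [Prim [Atom num]]]] ++ [Term [Factor [Prim [Atom id]]]]]]]

7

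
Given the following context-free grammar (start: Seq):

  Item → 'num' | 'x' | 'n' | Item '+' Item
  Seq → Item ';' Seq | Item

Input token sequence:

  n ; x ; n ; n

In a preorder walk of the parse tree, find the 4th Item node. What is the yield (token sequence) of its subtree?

n

[Seq [Item n] ; [Seq [Item x] ; [Seq [Item n] ; [Seq [Item n]]]]]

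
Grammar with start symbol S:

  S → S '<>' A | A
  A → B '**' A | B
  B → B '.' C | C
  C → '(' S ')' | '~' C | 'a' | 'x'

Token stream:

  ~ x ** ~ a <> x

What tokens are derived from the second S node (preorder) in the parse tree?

[S [S [A [B [C ~ [C x]]] ** [A [B [C ~ [C a]]]]]] <> [A [B [C x]]]]

~ x ** ~ a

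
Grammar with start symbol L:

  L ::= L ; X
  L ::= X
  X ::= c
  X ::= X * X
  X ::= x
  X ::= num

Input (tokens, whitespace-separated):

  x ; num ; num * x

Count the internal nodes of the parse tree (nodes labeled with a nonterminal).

[L [L [L [X x]] ; [X num]] ; [X [X num] * [X x]]]

8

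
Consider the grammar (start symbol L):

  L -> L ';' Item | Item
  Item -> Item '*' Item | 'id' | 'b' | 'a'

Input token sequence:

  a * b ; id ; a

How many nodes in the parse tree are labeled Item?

[L [L [L [Item [Item a] * [Item b]]] ; [Item id]] ; [Item a]]

5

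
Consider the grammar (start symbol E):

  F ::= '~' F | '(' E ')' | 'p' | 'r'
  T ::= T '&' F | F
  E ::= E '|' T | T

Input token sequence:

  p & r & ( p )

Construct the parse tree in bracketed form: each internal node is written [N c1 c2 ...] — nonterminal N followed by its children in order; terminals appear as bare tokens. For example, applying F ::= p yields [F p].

E
T
T & F
T & F & F
F & F & F
p & F & F
p & r & F
p & r & ( E )
p & r & ( T )
p & r & ( F )
p & r & ( p )

[E [T [T [T [F p]] & [F r]] & [F ( [E [T [F p]]] )]]]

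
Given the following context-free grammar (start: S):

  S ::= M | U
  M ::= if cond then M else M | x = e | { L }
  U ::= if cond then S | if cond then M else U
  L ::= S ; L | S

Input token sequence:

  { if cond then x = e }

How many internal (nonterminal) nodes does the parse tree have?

[S [M { [L [S [U if cond then [S [M x = e]]]]] }]]

7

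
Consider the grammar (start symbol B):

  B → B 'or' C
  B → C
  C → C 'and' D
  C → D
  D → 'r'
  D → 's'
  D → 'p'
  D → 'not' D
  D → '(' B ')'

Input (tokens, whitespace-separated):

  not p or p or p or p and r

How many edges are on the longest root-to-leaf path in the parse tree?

7

[B [B [B [B [C [D not [D p]]]] or [C [D p]]] or [C [D p]]] or [C [C [D p]] and [D r]]]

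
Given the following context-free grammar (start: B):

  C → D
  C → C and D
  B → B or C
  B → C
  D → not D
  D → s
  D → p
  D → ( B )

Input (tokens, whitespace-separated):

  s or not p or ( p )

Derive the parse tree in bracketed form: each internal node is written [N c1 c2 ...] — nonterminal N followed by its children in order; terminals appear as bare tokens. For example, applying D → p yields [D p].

B
B or C
B or C or C
C or C or C
D or C or C
s or C or C
s or D or C
s or not D or C
s or not p or C
s or not p or D
s or not p or ( B )
s or not p or ( C )
s or not p or ( D )
s or not p or ( p )

[B [B [B [C [D s]]] or [C [D not [D p]]]] or [C [D ( [B [C [D p]]] )]]]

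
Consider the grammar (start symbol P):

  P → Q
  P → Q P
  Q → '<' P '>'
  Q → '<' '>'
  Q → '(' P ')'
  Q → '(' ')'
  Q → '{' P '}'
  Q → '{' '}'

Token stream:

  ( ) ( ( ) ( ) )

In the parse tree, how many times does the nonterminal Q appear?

[P [Q ( )] [P [Q ( [P [Q ( )] [P [Q ( )]]] )]]]

4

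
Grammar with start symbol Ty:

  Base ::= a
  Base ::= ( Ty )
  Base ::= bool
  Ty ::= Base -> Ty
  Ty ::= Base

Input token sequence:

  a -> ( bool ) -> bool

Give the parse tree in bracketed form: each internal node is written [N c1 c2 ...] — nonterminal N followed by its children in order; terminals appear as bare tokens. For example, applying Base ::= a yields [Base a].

[Ty [Base a] -> [Ty [Base ( [Ty [Base bool]] )] -> [Ty [Base bool]]]]

Ty
Base -> Ty
a -> Ty
a -> Base -> Ty
a -> ( Ty ) -> Ty
a -> ( Base ) -> Ty
a -> ( bool ) -> Ty
a -> ( bool ) -> Base
a -> ( bool ) -> bool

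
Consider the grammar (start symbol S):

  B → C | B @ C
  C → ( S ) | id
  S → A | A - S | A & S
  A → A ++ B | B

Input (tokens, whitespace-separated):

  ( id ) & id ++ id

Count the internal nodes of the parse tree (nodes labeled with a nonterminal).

[S [A [B [C ( [S [A [B [C id]]]] )]]] & [S [A [A [B [C id]]] ++ [B [C id]]]]]

15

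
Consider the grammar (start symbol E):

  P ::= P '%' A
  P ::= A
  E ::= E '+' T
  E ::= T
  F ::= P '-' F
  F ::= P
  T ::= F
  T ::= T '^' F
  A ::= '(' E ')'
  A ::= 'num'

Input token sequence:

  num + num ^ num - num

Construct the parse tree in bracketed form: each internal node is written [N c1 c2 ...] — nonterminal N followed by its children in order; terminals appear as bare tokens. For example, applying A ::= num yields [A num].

E
E + T
T + T
F + T
P + T
A + T
num + T
num + T ^ F
num + F ^ F
num + P ^ F
num + A ^ F
num + num ^ F
num + num ^ P - F
num + num ^ A - F
num + num ^ num - F
num + num ^ num - P
num + num ^ num - A
num + num ^ num - num

[E [E [T [F [P [A num]]]]] + [T [T [F [P [A num]]]] ^ [F [P [A num]] - [F [P [A num]]]]]]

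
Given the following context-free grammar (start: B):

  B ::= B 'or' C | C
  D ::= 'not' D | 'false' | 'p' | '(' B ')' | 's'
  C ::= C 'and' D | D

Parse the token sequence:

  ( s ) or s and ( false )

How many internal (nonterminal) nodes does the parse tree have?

14

[B [B [C [D ( [B [C [D s]]] )]]] or [C [C [D s]] and [D ( [B [C [D false]]] )]]]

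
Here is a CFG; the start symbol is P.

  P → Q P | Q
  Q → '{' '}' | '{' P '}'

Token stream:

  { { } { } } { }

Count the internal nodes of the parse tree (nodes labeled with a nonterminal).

[P [Q { [P [Q { }] [P [Q { }]]] }] [P [Q { }]]]

8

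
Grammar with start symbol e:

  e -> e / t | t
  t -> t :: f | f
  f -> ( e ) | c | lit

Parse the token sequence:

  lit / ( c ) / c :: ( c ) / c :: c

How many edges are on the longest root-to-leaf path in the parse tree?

[e [e [e [e [t [f lit]]] / [t [f ( [e [t [f c]]] )]]] / [t [t [f c]] :: [f ( [e [t [f c]]] )]]] / [t [t [f c]] :: [f c]]]

8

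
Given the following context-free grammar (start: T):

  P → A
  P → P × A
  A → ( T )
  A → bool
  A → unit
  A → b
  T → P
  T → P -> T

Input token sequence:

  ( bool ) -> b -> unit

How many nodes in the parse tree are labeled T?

[T [P [A ( [T [P [A bool]]] )]] -> [T [P [A b]] -> [T [P [A unit]]]]]

4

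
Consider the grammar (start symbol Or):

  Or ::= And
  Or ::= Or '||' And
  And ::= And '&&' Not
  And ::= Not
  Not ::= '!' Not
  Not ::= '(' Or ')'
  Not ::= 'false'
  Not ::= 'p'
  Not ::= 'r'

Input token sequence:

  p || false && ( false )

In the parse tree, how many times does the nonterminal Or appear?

[Or [Or [And [Not p]]] || [And [And [Not false]] && [Not ( [Or [And [Not false]]] )]]]

3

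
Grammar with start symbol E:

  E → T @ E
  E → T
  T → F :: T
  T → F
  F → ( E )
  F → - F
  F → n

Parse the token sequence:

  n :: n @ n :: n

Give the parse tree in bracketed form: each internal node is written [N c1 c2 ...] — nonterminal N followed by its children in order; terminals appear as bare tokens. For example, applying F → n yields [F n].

E
T @ E
F :: T @ E
n :: T @ E
n :: F @ E
n :: n @ E
n :: n @ T
n :: n @ F :: T
n :: n @ n :: T
n :: n @ n :: F
n :: n @ n :: n

[E [T [F n] :: [T [F n]]] @ [E [T [F n] :: [T [F n]]]]]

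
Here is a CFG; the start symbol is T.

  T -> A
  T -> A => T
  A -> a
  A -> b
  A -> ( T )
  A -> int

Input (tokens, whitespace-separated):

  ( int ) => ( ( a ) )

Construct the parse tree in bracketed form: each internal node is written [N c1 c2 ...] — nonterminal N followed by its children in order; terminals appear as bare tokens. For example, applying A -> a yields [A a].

T
A => T
( T ) => T
( A ) => T
( int ) => T
( int ) => A
( int ) => ( T )
( int ) => ( A )
( int ) => ( ( T ) )
( int ) => ( ( A ) )
( int ) => ( ( a ) )

[T [A ( [T [A int]] )] => [T [A ( [T [A ( [T [A a]] )]] )]]]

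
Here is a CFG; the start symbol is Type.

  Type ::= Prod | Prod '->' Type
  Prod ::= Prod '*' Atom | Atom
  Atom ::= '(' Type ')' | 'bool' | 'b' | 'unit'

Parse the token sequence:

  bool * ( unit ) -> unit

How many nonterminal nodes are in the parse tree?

[Type [Prod [Prod [Atom bool]] * [Atom ( [Type [Prod [Atom unit]]] )]] -> [Type [Prod [Atom unit]]]]

11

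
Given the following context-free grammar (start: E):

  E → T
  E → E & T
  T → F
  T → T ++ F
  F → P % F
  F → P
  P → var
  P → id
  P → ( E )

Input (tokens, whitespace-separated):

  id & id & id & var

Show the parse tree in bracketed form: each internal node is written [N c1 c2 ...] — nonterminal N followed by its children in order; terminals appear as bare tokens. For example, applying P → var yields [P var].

E
E & T
E & T & T
E & T & T & T
T & T & T & T
F & T & T & T
P & T & T & T
id & T & T & T
id & F & T & T
id & P & T & T
id & id & T & T
id & id & F & T
id & id & P & T
id & id & id & T
id & id & id & F
id & id & id & P
id & id & id & var

[E [E [E [E [T [F [P id]]]] & [T [F [P id]]]] & [T [F [P id]]]] & [T [F [P var]]]]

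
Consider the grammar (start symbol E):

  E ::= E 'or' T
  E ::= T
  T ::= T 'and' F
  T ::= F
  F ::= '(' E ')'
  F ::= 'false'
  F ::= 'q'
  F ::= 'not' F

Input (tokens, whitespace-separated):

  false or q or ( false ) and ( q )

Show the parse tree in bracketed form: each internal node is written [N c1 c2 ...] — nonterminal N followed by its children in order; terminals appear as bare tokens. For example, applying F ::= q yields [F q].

E
E or T
E or T or T
T or T or T
F or T or T
false or T or T
false or F or T
false or q or T
false or q or T and F
false or q or F and F
false or q or ( E ) and F
false or q or ( T ) and F
false or q or ( F ) and F
false or q or ( false ) and F
false or q or ( false ) and ( E )
false or q or ( false ) and ( T )
false or q or ( false ) and ( F )
false or q or ( false ) and ( q )

[E [E [E [T [F false]]] or [T [F q]]] or [T [T [F ( [E [T [F false]]] )]] and [F ( [E [T [F q]]] )]]]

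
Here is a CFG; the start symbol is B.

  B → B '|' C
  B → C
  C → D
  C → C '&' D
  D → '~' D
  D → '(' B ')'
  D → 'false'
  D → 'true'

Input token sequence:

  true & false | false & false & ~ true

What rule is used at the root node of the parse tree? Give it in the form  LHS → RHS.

B → B '|' C

[B [B [C [C [D true]] & [D false]]] | [C [C [C [D false]] & [D false]] & [D ~ [D true]]]]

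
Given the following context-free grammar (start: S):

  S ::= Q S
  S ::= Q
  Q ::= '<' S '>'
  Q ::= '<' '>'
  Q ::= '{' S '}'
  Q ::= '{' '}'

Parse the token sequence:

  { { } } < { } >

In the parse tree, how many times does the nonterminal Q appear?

4

[S [Q { [S [Q { }]] }] [S [Q < [S [Q { }]] >]]]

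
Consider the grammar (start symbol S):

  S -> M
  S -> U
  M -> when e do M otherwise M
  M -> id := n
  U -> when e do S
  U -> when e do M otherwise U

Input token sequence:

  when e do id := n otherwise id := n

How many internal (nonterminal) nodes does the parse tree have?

4

[S [M when e do [M id := n] otherwise [M id := n]]]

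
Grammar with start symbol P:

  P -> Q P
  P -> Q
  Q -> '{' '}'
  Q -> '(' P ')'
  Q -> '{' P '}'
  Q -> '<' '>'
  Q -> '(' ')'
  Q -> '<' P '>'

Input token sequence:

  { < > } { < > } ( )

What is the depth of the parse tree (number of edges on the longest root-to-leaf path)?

5

[P [Q { [P [Q < >]] }] [P [Q { [P [Q < >]] }] [P [Q ( )]]]]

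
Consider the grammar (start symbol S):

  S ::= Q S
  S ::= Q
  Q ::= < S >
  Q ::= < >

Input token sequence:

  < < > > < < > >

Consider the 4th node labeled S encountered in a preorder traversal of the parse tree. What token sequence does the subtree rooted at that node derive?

[S [Q < [S [Q < >]] >] [S [Q < [S [Q < >]] >]]]

< >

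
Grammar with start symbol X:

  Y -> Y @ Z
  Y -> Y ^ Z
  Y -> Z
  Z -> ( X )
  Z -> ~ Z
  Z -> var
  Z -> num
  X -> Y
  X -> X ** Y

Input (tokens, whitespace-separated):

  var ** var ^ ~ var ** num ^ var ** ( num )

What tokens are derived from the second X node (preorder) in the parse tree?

[X [X [X [X [Y [Z var]]] ** [Y [Y [Z var]] ^ [Z ~ [Z var]]]] ** [Y [Y [Z num]] ^ [Z var]]] ** [Y [Z ( [X [Y [Z num]]] )]]]

var ** var ^ ~ var ** num ^ var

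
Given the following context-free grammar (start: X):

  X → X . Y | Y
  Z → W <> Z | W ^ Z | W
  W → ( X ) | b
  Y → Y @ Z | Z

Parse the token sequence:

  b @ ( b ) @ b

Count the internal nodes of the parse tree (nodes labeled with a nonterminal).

14

[X [Y [Y [Y [Z [W b]]] @ [Z [W ( [X [Y [Z [W b]]]] )]]] @ [Z [W b]]]]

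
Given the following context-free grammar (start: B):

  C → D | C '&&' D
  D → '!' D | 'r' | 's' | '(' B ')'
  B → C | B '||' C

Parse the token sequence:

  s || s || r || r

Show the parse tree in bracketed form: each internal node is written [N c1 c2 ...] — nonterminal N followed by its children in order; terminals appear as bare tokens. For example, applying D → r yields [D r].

[B [B [B [B [C [D s]]] || [C [D s]]] || [C [D r]]] || [C [D r]]]

B
B || C
B || C || C
B || C || C || C
C || C || C || C
D || C || C || C
s || C || C || C
s || D || C || C
s || s || C || C
s || s || D || C
s || s || r || C
s || s || r || D
s || s || r || r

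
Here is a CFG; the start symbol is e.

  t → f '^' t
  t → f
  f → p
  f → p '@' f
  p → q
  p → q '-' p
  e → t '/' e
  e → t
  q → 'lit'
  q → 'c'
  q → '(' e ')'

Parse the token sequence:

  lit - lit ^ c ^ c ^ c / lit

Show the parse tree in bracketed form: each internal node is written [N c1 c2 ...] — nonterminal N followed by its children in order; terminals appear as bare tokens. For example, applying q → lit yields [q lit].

[e [t [f [p [q lit] - [p [q lit]]]] ^ [t [f [p [q c]]] ^ [t [f [p [q c]]] ^ [t [f [p [q c]]]]]]] / [e [t [f [p [q lit]]]]]]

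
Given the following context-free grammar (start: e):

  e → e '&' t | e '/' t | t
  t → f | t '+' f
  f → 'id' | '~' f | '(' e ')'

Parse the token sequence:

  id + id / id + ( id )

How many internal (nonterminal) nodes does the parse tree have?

13

[e [e [t [t [f id]] + [f id]]] / [t [t [f id]] + [f ( [e [t [f id]]] )]]]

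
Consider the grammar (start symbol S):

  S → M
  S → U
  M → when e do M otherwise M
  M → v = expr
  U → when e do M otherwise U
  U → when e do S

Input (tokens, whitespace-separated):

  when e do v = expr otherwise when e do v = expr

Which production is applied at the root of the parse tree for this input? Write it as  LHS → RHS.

[S [U when e do [M v = expr] otherwise [U when e do [S [M v = expr]]]]]

S → U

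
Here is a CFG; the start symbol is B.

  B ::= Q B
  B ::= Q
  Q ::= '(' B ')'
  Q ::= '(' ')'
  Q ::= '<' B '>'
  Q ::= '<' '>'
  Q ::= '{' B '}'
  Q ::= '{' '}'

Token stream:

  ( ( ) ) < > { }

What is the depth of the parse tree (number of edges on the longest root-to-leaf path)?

[B [Q ( [B [Q ( )]] )] [B [Q < >] [B [Q { }]]]]

4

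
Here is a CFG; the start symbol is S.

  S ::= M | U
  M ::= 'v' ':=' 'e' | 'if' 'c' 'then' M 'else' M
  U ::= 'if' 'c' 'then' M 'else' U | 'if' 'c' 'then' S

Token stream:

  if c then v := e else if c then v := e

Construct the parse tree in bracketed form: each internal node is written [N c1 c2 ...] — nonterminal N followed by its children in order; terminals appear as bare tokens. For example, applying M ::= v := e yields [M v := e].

S
U
if c then M else U
if c then v := e else U
if c then v := e else if c then S
if c then v := e else if c then M
if c then v := e else if c then v := e

[S [U if c then [M v := e] else [U if c then [S [M v := e]]]]]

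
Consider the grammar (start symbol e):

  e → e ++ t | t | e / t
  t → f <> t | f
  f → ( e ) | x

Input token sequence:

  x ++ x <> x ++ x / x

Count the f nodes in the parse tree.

[e [e [e [e [t [f x]]] ++ [t [f x] <> [t [f x]]]] ++ [t [f x]]] / [t [f x]]]

5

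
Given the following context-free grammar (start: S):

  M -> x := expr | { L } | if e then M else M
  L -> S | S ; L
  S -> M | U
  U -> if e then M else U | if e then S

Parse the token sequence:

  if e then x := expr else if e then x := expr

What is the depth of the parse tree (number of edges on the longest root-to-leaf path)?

5

[S [U if e then [M x := expr] else [U if e then [S [M x := expr]]]]]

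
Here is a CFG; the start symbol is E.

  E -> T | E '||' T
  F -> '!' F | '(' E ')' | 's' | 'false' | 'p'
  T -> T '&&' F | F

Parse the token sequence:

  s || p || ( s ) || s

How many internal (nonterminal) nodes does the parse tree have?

[E [E [E [E [T [F s]]] || [T [F p]]] || [T [F ( [E [T [F s]]] )]]] || [T [F s]]]

15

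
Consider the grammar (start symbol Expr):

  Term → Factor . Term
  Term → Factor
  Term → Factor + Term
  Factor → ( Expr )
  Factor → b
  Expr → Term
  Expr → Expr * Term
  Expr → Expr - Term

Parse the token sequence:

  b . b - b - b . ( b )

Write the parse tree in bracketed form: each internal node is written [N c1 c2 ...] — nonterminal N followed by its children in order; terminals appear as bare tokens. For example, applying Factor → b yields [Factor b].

[Expr [Expr [Expr [Term [Factor b] . [Term [Factor b]]]] - [Term [Factor b]]] - [Term [Factor b] . [Term [Factor ( [Expr [Term [Factor b]]] )]]]]

Expr
Expr - Term
Expr - Term - Term
Term - Term - Term
Factor . Term - Term - Term
b . Term - Term - Term
b . Factor - Term - Term
b . b - Term - Term
b . b - Factor - Term
b . b - b - Term
b . b - b - Factor . Term
b . b - b - b . Term
b . b - b - b . Factor
b . b - b - b . ( Expr )
b . b - b - b . ( Term )
b . b - b - b . ( Factor )
b . b - b - b . ( b )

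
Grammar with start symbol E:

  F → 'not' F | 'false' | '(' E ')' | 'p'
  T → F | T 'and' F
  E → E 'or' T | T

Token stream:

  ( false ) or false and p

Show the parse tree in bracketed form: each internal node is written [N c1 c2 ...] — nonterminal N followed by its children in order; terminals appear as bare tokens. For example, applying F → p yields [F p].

E
E or T
T or T
F or T
( E ) or T
( T ) or T
( F ) or T
( false ) or T
( false ) or T and F
( false ) or F and F
( false ) or false and F
( false ) or false and p

[E [E [T [F ( [E [T [F false]]] )]]] or [T [T [F false]] and [F p]]]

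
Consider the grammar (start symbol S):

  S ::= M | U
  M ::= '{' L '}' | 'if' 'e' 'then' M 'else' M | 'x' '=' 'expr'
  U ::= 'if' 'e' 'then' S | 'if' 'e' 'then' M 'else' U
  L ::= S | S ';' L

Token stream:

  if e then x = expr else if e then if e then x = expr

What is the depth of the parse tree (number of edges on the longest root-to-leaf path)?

[S [U if e then [M x = expr] else [U if e then [S [U if e then [S [M x = expr]]]]]]]

7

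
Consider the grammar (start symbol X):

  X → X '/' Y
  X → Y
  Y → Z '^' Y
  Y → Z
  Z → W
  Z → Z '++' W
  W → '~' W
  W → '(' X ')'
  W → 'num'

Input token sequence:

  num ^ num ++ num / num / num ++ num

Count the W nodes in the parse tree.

[X [X [X [Y [Z [W num]] ^ [Y [Z [Z [W num]] ++ [W num]]]]] / [Y [Z [W num]]]] / [Y [Z [Z [W num]] ++ [W num]]]]

6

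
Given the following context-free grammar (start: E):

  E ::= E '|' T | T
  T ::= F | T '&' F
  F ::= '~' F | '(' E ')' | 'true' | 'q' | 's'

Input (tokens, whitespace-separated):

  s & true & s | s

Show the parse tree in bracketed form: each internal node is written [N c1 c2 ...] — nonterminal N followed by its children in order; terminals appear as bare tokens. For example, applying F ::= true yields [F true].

[E [E [T [T [T [F s]] & [F true]] & [F s]]] | [T [F s]]]

E
E | T
T | T
T & F | T
T & F & F | T
F & F & F | T
s & F & F | T
s & true & F | T
s & true & s | T
s & true & s | F
s & true & s | s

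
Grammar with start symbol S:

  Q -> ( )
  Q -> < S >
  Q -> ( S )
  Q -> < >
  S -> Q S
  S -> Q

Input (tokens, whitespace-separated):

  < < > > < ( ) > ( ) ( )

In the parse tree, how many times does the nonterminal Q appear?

6

[S [Q < [S [Q < >]] >] [S [Q < [S [Q ( )]] >] [S [Q ( )] [S [Q ( )]]]]]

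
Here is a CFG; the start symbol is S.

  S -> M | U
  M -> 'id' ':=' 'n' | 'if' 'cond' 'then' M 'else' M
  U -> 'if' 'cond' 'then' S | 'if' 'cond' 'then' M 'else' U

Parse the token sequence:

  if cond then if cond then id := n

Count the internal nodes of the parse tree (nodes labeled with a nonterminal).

6

[S [U if cond then [S [U if cond then [S [M id := n]]]]]]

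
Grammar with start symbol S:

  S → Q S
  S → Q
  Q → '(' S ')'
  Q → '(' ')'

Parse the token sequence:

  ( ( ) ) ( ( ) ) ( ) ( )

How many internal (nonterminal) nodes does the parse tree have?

[S [Q ( [S [Q ( )]] )] [S [Q ( [S [Q ( )]] )] [S [Q ( )] [S [Q ( )]]]]]

12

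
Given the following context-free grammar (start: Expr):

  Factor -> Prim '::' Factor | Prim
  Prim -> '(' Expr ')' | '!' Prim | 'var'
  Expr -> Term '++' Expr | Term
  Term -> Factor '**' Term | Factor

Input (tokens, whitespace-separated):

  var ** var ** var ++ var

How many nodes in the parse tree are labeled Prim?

4

[Expr [Term [Factor [Prim var]] ** [Term [Factor [Prim var]] ** [Term [Factor [Prim var]]]]] ++ [Expr [Term [Factor [Prim var]]]]]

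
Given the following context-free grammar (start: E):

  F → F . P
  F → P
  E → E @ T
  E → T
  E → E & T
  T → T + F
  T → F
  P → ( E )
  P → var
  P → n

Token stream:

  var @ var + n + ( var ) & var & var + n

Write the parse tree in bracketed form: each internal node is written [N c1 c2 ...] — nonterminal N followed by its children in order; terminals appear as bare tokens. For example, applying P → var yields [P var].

[E [E [E [E [T [F [P var]]]] @ [T [T [T [F [P var]]] + [F [P n]]] + [F [P ( [E [T [F [P var]]]] )]]]] & [T [F [P var]]]] & [T [T [F [P var]]] + [F [P n]]]]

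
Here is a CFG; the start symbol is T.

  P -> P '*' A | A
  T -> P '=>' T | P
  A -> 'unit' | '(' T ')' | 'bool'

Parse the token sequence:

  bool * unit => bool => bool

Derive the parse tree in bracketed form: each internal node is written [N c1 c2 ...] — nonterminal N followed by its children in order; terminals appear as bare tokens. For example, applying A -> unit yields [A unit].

T
P => T
P * A => T
A * A => T
bool * A => T
bool * unit => T
bool * unit => P => T
bool * unit => A => T
bool * unit => bool => T
bool * unit => bool => P
bool * unit => bool => A
bool * unit => bool => bool

[T [P [P [A bool]] * [A unit]] => [T [P [A bool]] => [T [P [A bool]]]]]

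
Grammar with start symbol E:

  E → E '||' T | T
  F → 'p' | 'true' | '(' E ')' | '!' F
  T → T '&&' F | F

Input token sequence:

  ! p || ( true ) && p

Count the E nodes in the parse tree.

[E [E [T [F ! [F p]]]] || [T [T [F ( [E [T [F true]]] )]] && [F p]]]

3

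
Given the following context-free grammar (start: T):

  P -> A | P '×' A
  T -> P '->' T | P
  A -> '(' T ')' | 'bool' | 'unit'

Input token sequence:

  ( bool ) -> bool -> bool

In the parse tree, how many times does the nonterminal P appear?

[T [P [A ( [T [P [A bool]]] )]] -> [T [P [A bool]] -> [T [P [A bool]]]]]

4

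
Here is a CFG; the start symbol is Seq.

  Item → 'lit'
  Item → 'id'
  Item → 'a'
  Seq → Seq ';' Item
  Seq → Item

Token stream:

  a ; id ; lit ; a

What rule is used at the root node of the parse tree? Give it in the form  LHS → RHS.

[Seq [Seq [Seq [Seq [Item a]] ; [Item id]] ; [Item lit]] ; [Item a]]

Seq → Seq ';' Item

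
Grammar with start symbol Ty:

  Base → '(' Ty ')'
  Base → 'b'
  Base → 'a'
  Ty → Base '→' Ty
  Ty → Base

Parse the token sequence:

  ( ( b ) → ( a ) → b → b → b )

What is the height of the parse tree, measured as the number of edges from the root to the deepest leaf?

8

[Ty [Base ( [Ty [Base ( [Ty [Base b]] )] → [Ty [Base ( [Ty [Base a]] )] → [Ty [Base b] → [Ty [Base b] → [Ty [Base b]]]]]] )]]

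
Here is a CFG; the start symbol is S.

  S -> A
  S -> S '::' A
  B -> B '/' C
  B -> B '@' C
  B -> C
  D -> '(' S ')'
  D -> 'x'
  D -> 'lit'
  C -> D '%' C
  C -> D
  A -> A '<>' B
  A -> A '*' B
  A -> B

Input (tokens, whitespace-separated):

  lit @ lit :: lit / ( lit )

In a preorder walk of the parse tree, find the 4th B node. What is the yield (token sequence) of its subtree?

lit

[S [S [A [B [B [C [D lit]]] @ [C [D lit]]]]] :: [A [B [B [C [D lit]]] / [C [D ( [S [A [B [C [D lit]]]]] )]]]]]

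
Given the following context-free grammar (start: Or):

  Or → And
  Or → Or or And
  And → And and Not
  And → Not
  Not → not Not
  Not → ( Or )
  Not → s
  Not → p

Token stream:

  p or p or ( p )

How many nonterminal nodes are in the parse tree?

[Or [Or [Or [And [Not p]]] or [And [Not p]]] or [And [Not ( [Or [And [Not p]]] )]]]

12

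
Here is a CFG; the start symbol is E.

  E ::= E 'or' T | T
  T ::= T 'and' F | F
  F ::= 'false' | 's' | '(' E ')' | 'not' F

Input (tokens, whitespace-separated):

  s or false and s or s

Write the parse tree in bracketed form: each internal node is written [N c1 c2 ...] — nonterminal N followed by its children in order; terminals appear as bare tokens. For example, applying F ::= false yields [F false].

[E [E [E [T [F s]]] or [T [T [F false]] and [F s]]] or [T [F s]]]

E
E or T
E or T or T
T or T or T
F or T or T
s or T or T
s or T and F or T
s or F and F or T
s or false and F or T
s or false and s or T
s or false and s or F
s or false and s or s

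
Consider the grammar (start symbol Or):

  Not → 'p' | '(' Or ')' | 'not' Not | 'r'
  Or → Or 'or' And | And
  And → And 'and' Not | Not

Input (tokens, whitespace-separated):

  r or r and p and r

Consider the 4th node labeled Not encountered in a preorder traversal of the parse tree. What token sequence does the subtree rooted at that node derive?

r

[Or [Or [And [Not r]]] or [And [And [And [Not r]] and [Not p]] and [Not r]]]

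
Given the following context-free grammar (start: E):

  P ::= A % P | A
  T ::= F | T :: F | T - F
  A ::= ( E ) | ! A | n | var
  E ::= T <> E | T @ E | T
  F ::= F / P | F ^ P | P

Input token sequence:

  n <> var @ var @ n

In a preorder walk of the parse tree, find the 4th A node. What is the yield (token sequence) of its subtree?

[E [T [F [P [A n]]]] <> [E [T [F [P [A var]]]] @ [E [T [F [P [A var]]]] @ [E [T [F [P [A n]]]]]]]]

n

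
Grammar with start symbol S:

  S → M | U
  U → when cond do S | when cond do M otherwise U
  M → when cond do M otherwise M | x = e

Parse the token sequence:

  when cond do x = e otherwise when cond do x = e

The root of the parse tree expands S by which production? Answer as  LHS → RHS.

S → U

[S [U when cond do [M x = e] otherwise [U when cond do [S [M x = e]]]]]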